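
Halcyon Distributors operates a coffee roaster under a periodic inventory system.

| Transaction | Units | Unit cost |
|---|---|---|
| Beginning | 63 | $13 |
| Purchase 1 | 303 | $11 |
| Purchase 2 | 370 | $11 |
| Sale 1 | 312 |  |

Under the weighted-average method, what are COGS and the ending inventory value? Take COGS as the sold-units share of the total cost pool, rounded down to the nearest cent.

Sale 1, sell 312: 312/736 × $8,222.00 → $3,485.41
Ending inventory (cost pool remaining) = $4,736.59

COGS = $3,485.41; ending inventory = $4,736.59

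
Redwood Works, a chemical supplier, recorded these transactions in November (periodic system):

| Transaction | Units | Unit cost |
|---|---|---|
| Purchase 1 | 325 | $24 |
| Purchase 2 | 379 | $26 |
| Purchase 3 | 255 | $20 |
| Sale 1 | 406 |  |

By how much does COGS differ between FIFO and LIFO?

FIFO COGS: 325 @ $24 + 81 @ $26 = $9,906
LIFO COGS: 255 @ $20 + 151 @ $26 = $9,026
Difference = |$9,906 − $9,026| = $880

$880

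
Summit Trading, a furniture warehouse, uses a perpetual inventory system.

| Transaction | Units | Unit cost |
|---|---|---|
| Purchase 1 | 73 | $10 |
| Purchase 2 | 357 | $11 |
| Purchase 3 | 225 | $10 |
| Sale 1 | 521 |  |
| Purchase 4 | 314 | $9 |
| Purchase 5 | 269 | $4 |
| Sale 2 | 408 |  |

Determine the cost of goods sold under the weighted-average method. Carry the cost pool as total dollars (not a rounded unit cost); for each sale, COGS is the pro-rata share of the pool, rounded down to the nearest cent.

COGS = $8,518.41

After Purchase 1: 73 on hand, pool $730.00 (≈ $10.0000 each)
After Purchase 2: 430 on hand, pool $4,657.00 (≈ $10.8302 each)
After Purchase 3: 655 on hand, pool $6,907.00 (≈ $10.5450 each)
Sale 1, sell 521: 521/655 × $6,907.00 → $5,493.96
After Purchase 4: 448 on hand, pool $4,239.04 (≈ $9.4621 each)
After Purchase 5: 717 on hand, pool $5,315.04 (≈ $7.4129 each)
Sale 2, sell 408: 408/717 × $5,315.04 → $3,024.45
Total COGS = $5,493.96 + $3,024.45 = $8,518.41
Ending inventory (cost pool remaining) = $2,290.59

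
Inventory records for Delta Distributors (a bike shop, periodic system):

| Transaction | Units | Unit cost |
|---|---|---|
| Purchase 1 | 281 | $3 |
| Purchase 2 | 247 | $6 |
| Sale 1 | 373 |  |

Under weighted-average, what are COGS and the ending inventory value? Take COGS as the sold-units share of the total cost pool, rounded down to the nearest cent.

Sale 1, sell 373: 373/528 × $2,325.00 → $1,642.47
Ending inventory (cost pool remaining) = $682.53

COGS = $1,642.47; ending inventory = $682.53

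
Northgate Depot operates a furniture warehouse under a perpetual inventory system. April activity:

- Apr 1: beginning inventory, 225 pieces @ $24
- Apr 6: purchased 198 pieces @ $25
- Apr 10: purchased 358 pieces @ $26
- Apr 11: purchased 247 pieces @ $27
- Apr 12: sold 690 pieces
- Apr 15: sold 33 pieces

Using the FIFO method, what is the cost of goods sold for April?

Apr 12, 690 sold [FIFO — oldest first]: 225 @ $24 + 198 @ $25 + 267 @ $26 = $17,292
Apr 15, 33 sold [FIFO — oldest first]: 33 @ $26 = $858
Total COGS = $17,292 + $858 = $18,150
Ending inventory: 58 @ $26 + 247 @ $27 = $8,177
Check: goods available $26,327 = COGS $18,150 + ending $8,177

COGS = $18,150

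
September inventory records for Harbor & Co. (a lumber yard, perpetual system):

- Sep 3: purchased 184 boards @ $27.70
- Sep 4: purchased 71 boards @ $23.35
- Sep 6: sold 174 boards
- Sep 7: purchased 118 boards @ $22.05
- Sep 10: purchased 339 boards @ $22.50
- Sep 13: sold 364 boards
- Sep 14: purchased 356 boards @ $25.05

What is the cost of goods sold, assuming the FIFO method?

Sep 6, 174 sold [FIFO — oldest first]: 174 @ $27.70 = $4,819.80
Sep 13, 364 sold [FIFO — oldest first]: 10 @ $27.70 + 71 @ $23.35 + 118 @ $22.05 + 165 @ $22.50 = $8,249.25
Total COGS = $4,819.80 + $8,249.25 = $13,069.05
Ending inventory: 174 @ $22.50 + 356 @ $25.05 = $12,832.80

COGS = $13,069.05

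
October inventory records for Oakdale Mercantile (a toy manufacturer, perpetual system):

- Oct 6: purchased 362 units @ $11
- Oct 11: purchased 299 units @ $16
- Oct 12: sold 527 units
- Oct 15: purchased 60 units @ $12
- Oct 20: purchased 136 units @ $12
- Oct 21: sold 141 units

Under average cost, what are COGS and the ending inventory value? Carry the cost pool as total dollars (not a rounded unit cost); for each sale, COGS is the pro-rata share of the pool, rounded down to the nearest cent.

After Oct 6: 362 on hand, pool $3,982.00 (≈ $11.0000 each)
After Oct 11: 661 on hand, pool $8,766.00 (≈ $13.2617 each)
Oct 12, sell 527: 527/661 × $8,766.00 → $6,988.92
After Oct 15: 194 on hand, pool $2,497.08 (≈ $12.8715 each)
After Oct 20: 330 on hand, pool $4,129.08 (≈ $12.5124 each)
Oct 21, sell 141: 141/330 × $4,129.08 → $1,764.24
Total COGS = $6,988.92 + $1,764.24 = $8,753.16
Ending inventory (cost pool remaining) = $2,364.84
Check: goods available $11,118.00 = COGS $8,753.16 + ending $2,364.84

COGS = $8,753.16; ending inventory = $2,364.84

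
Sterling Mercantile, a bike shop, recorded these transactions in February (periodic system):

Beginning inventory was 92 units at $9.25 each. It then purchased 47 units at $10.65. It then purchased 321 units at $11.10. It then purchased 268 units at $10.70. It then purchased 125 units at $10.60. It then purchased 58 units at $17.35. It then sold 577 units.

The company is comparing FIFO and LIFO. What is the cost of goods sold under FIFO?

COGS = $6,166.55

FIFO COGS: 92 @ $9.25 + 47 @ $10.65 + 321 @ $11.10 + 117 @ $10.70 = $6,166.55
LIFO COGS: 58 @ $17.35 + 125 @ $10.60 + 268 @ $10.70 + 126 @ $11.10 = $6,597.50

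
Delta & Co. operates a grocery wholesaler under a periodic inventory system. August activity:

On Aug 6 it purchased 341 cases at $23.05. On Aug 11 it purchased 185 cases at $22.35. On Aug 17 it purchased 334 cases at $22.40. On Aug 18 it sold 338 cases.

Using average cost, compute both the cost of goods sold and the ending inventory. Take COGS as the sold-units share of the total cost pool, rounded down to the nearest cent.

COGS = $7,654.67; ending inventory = $11,821.73

Aug 18, sell 338: 338/860 × $19,476.40 → $7,654.67
Ending inventory (cost pool remaining) = $11,821.73
Check: goods available $19,476.40 = COGS $7,654.67 + ending $11,821.73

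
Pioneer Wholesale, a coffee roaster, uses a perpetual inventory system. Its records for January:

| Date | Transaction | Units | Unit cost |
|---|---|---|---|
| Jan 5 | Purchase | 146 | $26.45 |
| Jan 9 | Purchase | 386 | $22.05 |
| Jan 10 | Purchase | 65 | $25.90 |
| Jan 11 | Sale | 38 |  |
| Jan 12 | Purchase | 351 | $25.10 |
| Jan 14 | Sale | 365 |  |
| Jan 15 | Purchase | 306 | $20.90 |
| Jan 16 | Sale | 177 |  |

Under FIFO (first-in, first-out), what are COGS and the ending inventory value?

COGS = $13,616.20; ending inventory = $15,645.80

Jan 11, 38 sold [FIFO — oldest first]: 38 @ $26.45 = $1,005.10
Jan 14, 365 sold [FIFO — oldest first]: 108 @ $26.45 + 257 @ $22.05 = $8,523.45
Jan 16, 177 sold [FIFO — oldest first]: 129 @ $22.05 + 48 @ $25.90 = $4,087.65
Total COGS = $1,005.10 + $8,523.45 + $4,087.65 = $13,616.20
Ending inventory: 17 @ $25.90 + 351 @ $25.10 + 306 @ $20.90 = $15,645.80
Check: goods available $29,262.00 = COGS $13,616.20 + ending $15,645.80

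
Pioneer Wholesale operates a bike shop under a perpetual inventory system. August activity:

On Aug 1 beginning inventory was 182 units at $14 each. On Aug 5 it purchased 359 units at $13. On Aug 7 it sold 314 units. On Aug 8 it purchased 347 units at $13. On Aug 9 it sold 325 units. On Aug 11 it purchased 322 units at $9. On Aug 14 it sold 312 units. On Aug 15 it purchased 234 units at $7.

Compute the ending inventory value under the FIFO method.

Aug 7, 314 sold [FIFO — oldest first]: 182 @ $14 + 132 @ $13 = $4,264
Aug 9, 325 sold [FIFO — oldest first]: 227 @ $13 + 98 @ $13 = $4,225
Aug 14, 312 sold [FIFO — oldest first]: 249 @ $13 + 63 @ $9 = $3,804
Total COGS = $4,264 + $4,225 + $3,804 = $12,293
Ending inventory: 259 @ $9 + 234 @ $7 = $3,969

Ending inventory = $3,969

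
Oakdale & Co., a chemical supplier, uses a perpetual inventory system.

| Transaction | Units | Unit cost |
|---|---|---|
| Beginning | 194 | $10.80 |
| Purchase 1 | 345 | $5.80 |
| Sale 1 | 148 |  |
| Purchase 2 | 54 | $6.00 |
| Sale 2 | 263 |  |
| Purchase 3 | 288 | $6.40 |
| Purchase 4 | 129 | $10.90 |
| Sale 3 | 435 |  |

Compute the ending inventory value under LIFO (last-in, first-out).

Ending inventory = $1,771.20

Sale 1 (148) [LIFO — newest first]: 148 @ $5.80 = $858.40
Sale 2 (263) [LIFO — newest first]: 54 @ $6.00 + 197 @ $5.80 + 12 @ $10.80 = $1,596.20
Sale 3 (435) [LIFO — newest first]: 129 @ $10.90 + 288 @ $6.40 + 18 @ $10.80 = $3,443.70
Total COGS = $858.40 + $1,596.20 + $3,443.70 = $5,898.30
Ending inventory: 164 @ $10.80 = $1,771.20
Check: goods available $7,669.50 = COGS $5,898.30 + ending $1,771.20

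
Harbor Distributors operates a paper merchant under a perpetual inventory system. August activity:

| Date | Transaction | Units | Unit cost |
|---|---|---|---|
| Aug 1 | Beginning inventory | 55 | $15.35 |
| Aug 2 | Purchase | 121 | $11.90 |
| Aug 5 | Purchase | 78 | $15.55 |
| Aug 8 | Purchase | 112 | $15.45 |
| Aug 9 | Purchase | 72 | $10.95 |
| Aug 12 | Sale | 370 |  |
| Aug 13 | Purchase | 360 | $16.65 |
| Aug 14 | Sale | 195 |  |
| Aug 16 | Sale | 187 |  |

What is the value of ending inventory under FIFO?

Ending inventory = $765.90

Aug 12, 370 sold [FIFO — oldest first]: 55 @ $15.35 + 121 @ $11.90 + 78 @ $15.55 + 112 @ $15.45 + 4 @ $10.95 = $5,271.25
Aug 14, 195 sold [FIFO — oldest first]: 68 @ $10.95 + 127 @ $16.65 = $2,859.15
Aug 16, 187 sold [FIFO — oldest first]: 187 @ $16.65 = $3,113.55
Total COGS = $5,271.25 + $2,859.15 + $3,113.55 = $11,243.95
Ending inventory: 46 @ $16.65 = $765.90
Check: goods available $12,009.85 = COGS $11,243.95 + ending $765.90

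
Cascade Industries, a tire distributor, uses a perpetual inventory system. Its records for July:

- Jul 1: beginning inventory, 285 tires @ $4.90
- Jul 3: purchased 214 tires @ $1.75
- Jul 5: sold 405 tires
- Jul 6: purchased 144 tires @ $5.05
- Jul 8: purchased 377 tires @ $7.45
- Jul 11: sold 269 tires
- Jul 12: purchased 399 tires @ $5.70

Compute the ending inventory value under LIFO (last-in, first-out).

Jul 5, 405 sold [LIFO — newest first]: 214 @ $1.75 + 191 @ $4.90 = $1,310.40
Jul 11, 269 sold [LIFO — newest first]: 269 @ $7.45 = $2,004.05
Total COGS = $1,310.40 + $2,004.05 = $3,314.45
Ending inventory: 94 @ $4.90 + 144 @ $5.05 + 108 @ $7.45 + 399 @ $5.70 = $4,266.70

Ending inventory = $4,266.70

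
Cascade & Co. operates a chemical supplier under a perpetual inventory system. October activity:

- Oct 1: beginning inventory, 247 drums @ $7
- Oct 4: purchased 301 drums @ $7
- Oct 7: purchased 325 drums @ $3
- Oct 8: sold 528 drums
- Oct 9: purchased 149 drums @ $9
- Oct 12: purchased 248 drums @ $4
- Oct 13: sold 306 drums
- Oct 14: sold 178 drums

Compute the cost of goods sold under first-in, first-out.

COGS = $6,062

Oct 8, 528 sold [FIFO — oldest first]: 247 @ $7 + 281 @ $7 = $3,696
Oct 13, 306 sold [FIFO — oldest first]: 20 @ $7 + 286 @ $3 = $998
Oct 14, 178 sold [FIFO — oldest first]: 39 @ $3 + 139 @ $9 = $1,368
Total COGS = $3,696 + $998 + $1,368 = $6,062
Ending inventory: 10 @ $9 + 248 @ $4 = $1,082
Check: goods available $7,144 = COGS $6,062 + ending $1,082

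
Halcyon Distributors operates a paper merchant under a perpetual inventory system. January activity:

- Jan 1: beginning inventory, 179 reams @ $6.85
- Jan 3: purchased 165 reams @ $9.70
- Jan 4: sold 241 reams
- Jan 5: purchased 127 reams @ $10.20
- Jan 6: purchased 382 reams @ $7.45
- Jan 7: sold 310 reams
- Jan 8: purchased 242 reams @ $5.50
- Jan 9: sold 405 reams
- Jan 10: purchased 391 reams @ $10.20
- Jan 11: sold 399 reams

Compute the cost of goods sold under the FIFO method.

Jan 4, 241 sold [FIFO — oldest first]: 179 @ $6.85 + 62 @ $9.70 = $1,827.55
Jan 7, 310 sold [FIFO — oldest first]: 103 @ $9.70 + 127 @ $10.20 + 80 @ $7.45 = $2,890.50
Jan 9, 405 sold [FIFO — oldest first]: 302 @ $7.45 + 103 @ $5.50 = $2,816.40
Jan 11, 399 sold [FIFO — oldest first]: 139 @ $5.50 + 260 @ $10.20 = $3,416.50
Total COGS = $1,827.55 + $2,890.50 + $2,816.40 + $3,416.50 = $10,950.95
Ending inventory: 131 @ $10.20 = $1,336.20

COGS = $10,950.95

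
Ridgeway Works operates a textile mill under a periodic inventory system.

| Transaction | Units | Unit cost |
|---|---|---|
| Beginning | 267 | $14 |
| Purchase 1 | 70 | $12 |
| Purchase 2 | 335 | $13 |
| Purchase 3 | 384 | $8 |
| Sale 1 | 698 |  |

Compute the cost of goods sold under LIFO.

COGS = $7,154

Sale 1 (698) [LIFO — newest first]: 384 @ $8 + 314 @ $13 = $7,154
Ending inventory: 267 @ $14 + 70 @ $12 + 21 @ $13 = $4,851
Check: goods available $12,005 = COGS $7,154 + ending $4,851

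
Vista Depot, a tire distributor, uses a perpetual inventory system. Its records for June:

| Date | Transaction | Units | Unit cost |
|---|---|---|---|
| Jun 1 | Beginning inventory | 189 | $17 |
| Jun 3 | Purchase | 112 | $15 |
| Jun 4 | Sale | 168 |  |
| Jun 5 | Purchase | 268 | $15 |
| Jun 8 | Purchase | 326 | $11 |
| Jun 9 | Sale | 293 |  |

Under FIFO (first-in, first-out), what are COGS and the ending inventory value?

Jun 4, 168 sold [FIFO — oldest first]: 168 @ $17 = $2,856
Jun 9, 293 sold [FIFO — oldest first]: 21 @ $17 + 112 @ $15 + 160 @ $15 = $4,437
Total COGS = $2,856 + $4,437 = $7,293
Ending inventory: 108 @ $15 + 326 @ $11 = $5,206

COGS = $7,293; ending inventory = $5,206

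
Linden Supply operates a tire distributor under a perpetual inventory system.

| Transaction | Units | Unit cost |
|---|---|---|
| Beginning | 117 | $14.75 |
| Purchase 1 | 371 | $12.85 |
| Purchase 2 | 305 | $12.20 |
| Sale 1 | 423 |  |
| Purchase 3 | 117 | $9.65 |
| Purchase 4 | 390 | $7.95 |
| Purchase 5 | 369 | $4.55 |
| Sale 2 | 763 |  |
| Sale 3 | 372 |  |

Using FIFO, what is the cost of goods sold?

Sale 1 (423) [FIFO — oldest first]: 117 @ $14.75 + 306 @ $12.85 = $5,657.85
Sale 2 (763) [FIFO — oldest first]: 65 @ $12.85 + 305 @ $12.20 + 117 @ $9.65 + 276 @ $7.95 = $7,879.50
Sale 3 (372) [FIFO — oldest first]: 114 @ $7.95 + 258 @ $4.55 = $2,080.20
Total COGS = $5,657.85 + $7,879.50 + $2,080.20 = $15,617.55
Ending inventory: 111 @ $4.55 = $505.05
Check: goods available $16,122.60 = COGS $15,617.55 + ending $505.05

COGS = $15,617.55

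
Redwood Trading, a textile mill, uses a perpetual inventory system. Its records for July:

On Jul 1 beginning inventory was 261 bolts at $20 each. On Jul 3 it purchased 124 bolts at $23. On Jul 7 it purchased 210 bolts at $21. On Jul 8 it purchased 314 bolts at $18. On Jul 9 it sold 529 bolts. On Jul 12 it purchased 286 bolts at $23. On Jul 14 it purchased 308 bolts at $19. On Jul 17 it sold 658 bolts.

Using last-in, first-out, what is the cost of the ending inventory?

Jul 9, 529 sold [LIFO — newest first]: 314 @ $18 + 210 @ $21 + 5 @ $23 = $10,177
Jul 17, 658 sold [LIFO — newest first]: 308 @ $19 + 286 @ $23 + 64 @ $23 = $13,902
Total COGS = $10,177 + $13,902 = $24,079
Ending inventory: 261 @ $20 + 55 @ $23 = $6,485

Ending inventory = $6,485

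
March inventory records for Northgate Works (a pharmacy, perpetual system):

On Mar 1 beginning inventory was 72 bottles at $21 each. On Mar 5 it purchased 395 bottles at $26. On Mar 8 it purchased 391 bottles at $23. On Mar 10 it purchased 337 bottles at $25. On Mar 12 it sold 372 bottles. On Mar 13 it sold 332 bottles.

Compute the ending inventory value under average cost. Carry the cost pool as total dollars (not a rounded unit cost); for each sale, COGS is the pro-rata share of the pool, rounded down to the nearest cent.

After Mar 1: 72 on hand, pool $1,512.00 (≈ $21.0000 each)
After Mar 5: 467 on hand, pool $11,782.00 (≈ $25.2291 each)
After Mar 8: 858 on hand, pool $20,775.00 (≈ $24.2133 each)
After Mar 10: 1195 on hand, pool $29,200.00 (≈ $24.4351 each)
Mar 12, sell 372: 372/1195 × $29,200.00 → $9,089.87
Mar 13, sell 332: 332/823 × $20,110.13 → $8,112.47
Total COGS = $9,089.87 + $8,112.47 = $17,202.34
Ending inventory (cost pool remaining) = $11,997.66
Check: goods available $29,200.00 = COGS $17,202.34 + ending $11,997.66

Ending inventory = $11,997.66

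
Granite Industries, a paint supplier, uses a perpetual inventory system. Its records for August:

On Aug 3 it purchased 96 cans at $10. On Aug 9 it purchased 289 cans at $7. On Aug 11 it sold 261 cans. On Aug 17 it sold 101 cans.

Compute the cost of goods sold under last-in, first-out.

COGS = $2,753

Aug 11, 261 sold [LIFO — newest first]: 261 @ $7 = $1,827
Aug 17, 101 sold [LIFO — newest first]: 28 @ $7 + 73 @ $10 = $926
Total COGS = $1,827 + $926 = $2,753
Ending inventory: 23 @ $10 = $230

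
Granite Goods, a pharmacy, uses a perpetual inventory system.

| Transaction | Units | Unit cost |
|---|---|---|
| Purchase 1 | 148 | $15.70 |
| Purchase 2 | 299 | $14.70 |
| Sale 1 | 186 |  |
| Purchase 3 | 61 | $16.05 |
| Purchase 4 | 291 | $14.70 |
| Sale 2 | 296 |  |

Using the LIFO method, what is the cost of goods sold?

COGS = $7,092.15

Sale 1 (186) [LIFO — newest first]: 186 @ $14.70 = $2,734.20
Sale 2 (296) [LIFO — newest first]: 291 @ $14.70 + 5 @ $16.05 = $4,357.95
Total COGS = $2,734.20 + $4,357.95 = $7,092.15
Ending inventory: 148 @ $15.70 + 113 @ $14.70 + 56 @ $16.05 = $4,883.50
Check: goods available $11,975.65 = COGS $7,092.15 + ending $4,883.50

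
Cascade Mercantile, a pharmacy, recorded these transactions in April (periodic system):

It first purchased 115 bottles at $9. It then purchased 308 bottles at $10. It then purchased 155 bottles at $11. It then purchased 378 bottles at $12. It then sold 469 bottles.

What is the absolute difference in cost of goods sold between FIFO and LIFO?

FIFO COGS: 115 @ $9 + 308 @ $10 + 46 @ $11 = $4,621
LIFO COGS: 378 @ $12 + 91 @ $11 = $5,537
Difference = |$4,621 − $5,537| = $916

$916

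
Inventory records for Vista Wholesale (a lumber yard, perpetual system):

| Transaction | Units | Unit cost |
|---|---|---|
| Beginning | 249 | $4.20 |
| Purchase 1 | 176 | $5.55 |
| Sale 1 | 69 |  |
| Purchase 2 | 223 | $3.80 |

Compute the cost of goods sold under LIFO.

COGS = $382.95

Sale 1 (69) [LIFO — newest first]: 69 @ $5.55 = $382.95
Ending inventory: 249 @ $4.20 + 107 @ $5.55 + 223 @ $3.80 = $2,487.05
Check: goods available $2,870.00 = COGS $382.95 + ending $2,487.05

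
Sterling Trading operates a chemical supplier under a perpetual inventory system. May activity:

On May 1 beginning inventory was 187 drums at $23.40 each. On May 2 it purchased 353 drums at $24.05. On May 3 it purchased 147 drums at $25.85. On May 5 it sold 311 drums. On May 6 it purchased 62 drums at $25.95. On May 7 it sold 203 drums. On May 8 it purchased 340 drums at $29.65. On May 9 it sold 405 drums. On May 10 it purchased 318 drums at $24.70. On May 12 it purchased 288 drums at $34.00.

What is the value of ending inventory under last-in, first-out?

Ending inventory = $21,624.60

May 5, 311 sold [LIFO — newest first]: 147 @ $25.85 + 164 @ $24.05 = $7,744.15
May 7, 203 sold [LIFO — newest first]: 62 @ $25.95 + 141 @ $24.05 = $4,999.95
May 9, 405 sold [LIFO — newest first]: 340 @ $29.65 + 48 @ $24.05 + 17 @ $23.40 = $11,633.20
Total COGS = $7,744.15 + $4,999.95 + $11,633.20 = $24,377.30
Ending inventory: 170 @ $23.40 + 318 @ $24.70 + 288 @ $34.00 = $21,624.60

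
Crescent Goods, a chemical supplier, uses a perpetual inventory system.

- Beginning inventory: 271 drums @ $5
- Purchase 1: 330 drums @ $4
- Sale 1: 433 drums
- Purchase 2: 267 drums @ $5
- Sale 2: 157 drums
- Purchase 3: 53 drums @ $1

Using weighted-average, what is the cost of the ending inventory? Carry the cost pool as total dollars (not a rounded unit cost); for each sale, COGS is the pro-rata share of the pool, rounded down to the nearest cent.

After Beginning: 271 on hand, pool $1,355.00 (≈ $5.0000 each)
After Purchase 1: 601 on hand, pool $2,675.00 (≈ $4.4509 each)
Sale 1, sell 433: 433/601 × $2,675.00 → $1,927.24
After Purchase 2: 435 on hand, pool $2,082.76 (≈ $4.7880 each)
Sale 2, sell 157: 157/435 × $2,082.76 → $751.70
After Purchase 3: 331 on hand, pool $1,384.06 (≈ $4.1815 each)
Total COGS = $1,927.24 + $751.70 = $2,678.94
Ending inventory (cost pool remaining) = $1,384.06

Ending inventory = $1,384.06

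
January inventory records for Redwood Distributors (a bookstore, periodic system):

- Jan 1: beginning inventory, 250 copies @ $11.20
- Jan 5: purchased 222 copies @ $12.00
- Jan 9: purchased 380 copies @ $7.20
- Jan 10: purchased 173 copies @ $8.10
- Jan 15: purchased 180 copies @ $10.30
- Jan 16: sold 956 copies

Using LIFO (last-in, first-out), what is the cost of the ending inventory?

Jan 16, 956 sold [LIFO — newest first]: 180 @ $10.30 + 173 @ $8.10 + 380 @ $7.20 + 222 @ $12.00 + 1 @ $11.20 = $8,666.50
Ending inventory: 249 @ $11.20 = $2,788.80

Ending inventory = $2,788.80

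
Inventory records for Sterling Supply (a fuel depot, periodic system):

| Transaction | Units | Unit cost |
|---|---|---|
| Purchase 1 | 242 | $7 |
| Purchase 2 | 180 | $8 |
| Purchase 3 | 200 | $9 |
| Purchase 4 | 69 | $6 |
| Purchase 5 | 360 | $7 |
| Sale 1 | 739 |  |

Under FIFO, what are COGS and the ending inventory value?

Sale 1 (739) [FIFO — oldest first]: 242 @ $7 + 180 @ $8 + 200 @ $9 + 69 @ $6 + 48 @ $7 = $5,684
Ending inventory: 312 @ $7 = $2,184
Check: goods available $7,868 = COGS $5,684 + ending $2,184

COGS = $5,684; ending inventory = $2,184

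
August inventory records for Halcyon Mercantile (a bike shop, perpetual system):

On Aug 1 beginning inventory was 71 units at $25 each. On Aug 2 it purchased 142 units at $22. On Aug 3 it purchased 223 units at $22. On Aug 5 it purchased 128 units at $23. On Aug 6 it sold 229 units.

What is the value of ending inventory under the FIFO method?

Ending inventory = $7,498

Aug 6, 229 sold [FIFO — oldest first]: 71 @ $25 + 142 @ $22 + 16 @ $22 = $5,251
Ending inventory: 207 @ $22 + 128 @ $23 = $7,498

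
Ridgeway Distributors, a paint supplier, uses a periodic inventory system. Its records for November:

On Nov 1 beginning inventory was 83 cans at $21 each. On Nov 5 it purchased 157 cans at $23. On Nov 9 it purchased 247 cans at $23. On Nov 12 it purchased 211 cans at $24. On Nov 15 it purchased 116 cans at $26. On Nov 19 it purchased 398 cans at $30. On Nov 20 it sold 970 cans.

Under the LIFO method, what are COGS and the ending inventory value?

COGS = $25,655; ending inventory = $5,400

Nov 20, 970 sold [LIFO — newest first]: 398 @ $30 + 116 @ $26 + 211 @ $24 + 245 @ $23 = $25,655
Ending inventory: 83 @ $21 + 157 @ $23 + 2 @ $23 = $5,400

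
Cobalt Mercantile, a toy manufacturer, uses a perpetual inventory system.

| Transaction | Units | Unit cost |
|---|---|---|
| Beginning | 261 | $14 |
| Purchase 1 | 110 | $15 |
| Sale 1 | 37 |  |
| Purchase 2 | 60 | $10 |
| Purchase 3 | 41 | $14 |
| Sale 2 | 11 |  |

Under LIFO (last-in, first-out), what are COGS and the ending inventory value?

COGS = $709; ending inventory = $5,769

Sale 1 (37) [LIFO — newest first]: 37 @ $15 = $555
Sale 2 (11) [LIFO — newest first]: 11 @ $14 = $154
Total COGS = $555 + $154 = $709
Ending inventory: 261 @ $14 + 73 @ $15 + 60 @ $10 + 30 @ $14 = $5,769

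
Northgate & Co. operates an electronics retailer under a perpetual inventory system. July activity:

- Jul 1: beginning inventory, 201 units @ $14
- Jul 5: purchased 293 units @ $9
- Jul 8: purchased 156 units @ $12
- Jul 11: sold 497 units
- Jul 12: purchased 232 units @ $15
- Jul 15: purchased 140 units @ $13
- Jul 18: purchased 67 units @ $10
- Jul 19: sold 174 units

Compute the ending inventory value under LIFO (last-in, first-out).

Ending inventory = $6,051

Jul 11, 497 sold [LIFO — newest first]: 156 @ $12 + 293 @ $9 + 48 @ $14 = $5,181
Jul 19, 174 sold [LIFO — newest first]: 67 @ $10 + 107 @ $13 = $2,061
Total COGS = $5,181 + $2,061 = $7,242
Ending inventory: 153 @ $14 + 232 @ $15 + 33 @ $13 = $6,051
Check: goods available $13,293 = COGS $7,242 + ending $6,051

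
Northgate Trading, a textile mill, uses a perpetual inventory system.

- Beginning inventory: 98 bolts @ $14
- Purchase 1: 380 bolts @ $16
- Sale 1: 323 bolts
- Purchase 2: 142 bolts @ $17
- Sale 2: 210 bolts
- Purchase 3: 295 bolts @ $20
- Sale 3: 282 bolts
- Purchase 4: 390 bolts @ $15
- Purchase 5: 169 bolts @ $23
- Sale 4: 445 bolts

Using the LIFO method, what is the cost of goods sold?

COGS = $22,315

Sale 1 (323) [LIFO — newest first]: 323 @ $16 = $5,168
Sale 2 (210) [LIFO — newest first]: 142 @ $17 + 57 @ $16 + 11 @ $14 = $3,480
Sale 3 (282) [LIFO — newest first]: 282 @ $20 = $5,640
Sale 4 (445) [LIFO — newest first]: 169 @ $23 + 276 @ $15 = $8,027
Total COGS = $5,168 + $3,480 + $5,640 + $8,027 = $22,315
Ending inventory: 87 @ $14 + 13 @ $20 + 114 @ $15 = $3,188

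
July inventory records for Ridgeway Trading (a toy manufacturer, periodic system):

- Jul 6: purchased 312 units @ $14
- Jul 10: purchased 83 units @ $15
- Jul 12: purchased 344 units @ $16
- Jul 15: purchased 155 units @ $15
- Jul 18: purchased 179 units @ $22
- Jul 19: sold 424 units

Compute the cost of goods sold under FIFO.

Jul 19, 424 sold [FIFO — oldest first]: 312 @ $14 + 83 @ $15 + 29 @ $16 = $6,077
Ending inventory: 315 @ $16 + 155 @ $15 + 179 @ $22 = $11,303
Check: goods available $17,380 = COGS $6,077 + ending $11,303

COGS = $6,077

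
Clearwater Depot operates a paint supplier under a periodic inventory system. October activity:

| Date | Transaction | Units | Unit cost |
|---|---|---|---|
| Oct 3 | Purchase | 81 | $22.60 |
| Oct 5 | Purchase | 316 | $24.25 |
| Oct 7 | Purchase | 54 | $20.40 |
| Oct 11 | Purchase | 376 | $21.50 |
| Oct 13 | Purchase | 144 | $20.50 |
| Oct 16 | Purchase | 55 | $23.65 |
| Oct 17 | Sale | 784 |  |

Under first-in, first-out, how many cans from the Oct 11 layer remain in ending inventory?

43

Oct 17, 784 sold [FIFO — oldest first]: 81 @ $22.60 + 316 @ $24.25 + 54 @ $20.40 + 333 @ $21.50 = $17,754.70
Ending inventory: 43 @ $21.50 + 144 @ $20.50 + 55 @ $23.65 = $5,177.25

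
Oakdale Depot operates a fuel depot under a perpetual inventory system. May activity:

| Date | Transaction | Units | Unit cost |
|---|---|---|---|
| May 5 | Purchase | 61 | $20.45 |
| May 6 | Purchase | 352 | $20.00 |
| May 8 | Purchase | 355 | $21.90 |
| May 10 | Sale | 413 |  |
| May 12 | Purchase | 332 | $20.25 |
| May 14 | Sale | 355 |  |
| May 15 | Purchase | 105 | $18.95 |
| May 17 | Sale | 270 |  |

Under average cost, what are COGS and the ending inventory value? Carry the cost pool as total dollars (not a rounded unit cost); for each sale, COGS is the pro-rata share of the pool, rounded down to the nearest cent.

COGS = $21,401.57; ending inventory = $3,373.13

After May 5: 61 on hand, pool $1,247.45 (≈ $20.4500 each)
After May 6: 413 on hand, pool $8,287.45 (≈ $20.0665 each)
After May 8: 768 on hand, pool $16,061.95 (≈ $20.9140 each)
May 10, sell 413: 413/768 × $16,061.95 → $8,637.48
After May 12: 687 on hand, pool $14,147.47 (≈ $20.5931 each)
May 14, sell 355: 355/687 × $14,147.47 → $7,310.55
After May 15: 437 on hand, pool $8,826.67 (≈ $20.1983 each)
May 17, sell 270: 270/437 × $8,826.67 → $5,453.54
Total COGS = $8,637.48 + $7,310.55 + $5,453.54 = $21,401.57
Ending inventory (cost pool remaining) = $3,373.13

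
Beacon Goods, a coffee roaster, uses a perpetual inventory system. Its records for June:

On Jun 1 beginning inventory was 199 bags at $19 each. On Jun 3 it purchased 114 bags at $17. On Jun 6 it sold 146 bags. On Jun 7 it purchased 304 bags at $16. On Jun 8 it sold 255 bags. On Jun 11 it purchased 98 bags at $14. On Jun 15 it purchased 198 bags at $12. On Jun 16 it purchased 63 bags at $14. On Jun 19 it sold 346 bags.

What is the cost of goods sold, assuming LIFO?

COGS = $11,074

Jun 6, 146 sold [LIFO — newest first]: 114 @ $17 + 32 @ $19 = $2,546
Jun 8, 255 sold [LIFO — newest first]: 255 @ $16 = $4,080
Jun 19, 346 sold [LIFO — newest first]: 63 @ $14 + 198 @ $12 + 85 @ $14 = $4,448
Total COGS = $2,546 + $4,080 + $4,448 = $11,074
Ending inventory: 167 @ $19 + 49 @ $16 + 13 @ $14 = $4,139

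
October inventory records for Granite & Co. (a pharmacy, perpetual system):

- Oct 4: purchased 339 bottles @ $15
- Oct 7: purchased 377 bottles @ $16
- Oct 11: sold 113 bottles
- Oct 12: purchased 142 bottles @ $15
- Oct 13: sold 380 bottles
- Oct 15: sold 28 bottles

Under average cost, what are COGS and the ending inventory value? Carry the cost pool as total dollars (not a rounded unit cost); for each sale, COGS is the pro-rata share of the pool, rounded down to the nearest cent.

After Oct 4: 339 on hand, pool $5,085.00 (≈ $15.0000 each)
After Oct 7: 716 on hand, pool $11,117.00 (≈ $15.5265 each)
Oct 11, sell 113: 113/716 × $11,117.00 → $1,754.49
After Oct 12: 745 on hand, pool $11,492.51 (≈ $15.4262 each)
Oct 13, sell 380: 380/745 × $11,492.51 → $5,861.95
Oct 15, sell 28: 28/365 × $5,630.56 → $431.93
Total COGS = $1,754.49 + $5,861.95 + $431.93 = $8,048.37
Ending inventory (cost pool remaining) = $5,198.63

COGS = $8,048.37; ending inventory = $5,198.63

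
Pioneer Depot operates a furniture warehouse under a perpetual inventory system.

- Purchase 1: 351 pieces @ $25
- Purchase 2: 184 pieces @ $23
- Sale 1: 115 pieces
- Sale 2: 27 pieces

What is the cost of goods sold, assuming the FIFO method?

Sale 1 (115) [FIFO — oldest first]: 115 @ $25 = $2,875
Sale 2 (27) [FIFO — oldest first]: 27 @ $25 = $675
Total COGS = $2,875 + $675 = $3,550
Ending inventory: 209 @ $25 + 184 @ $23 = $9,457

COGS = $3,550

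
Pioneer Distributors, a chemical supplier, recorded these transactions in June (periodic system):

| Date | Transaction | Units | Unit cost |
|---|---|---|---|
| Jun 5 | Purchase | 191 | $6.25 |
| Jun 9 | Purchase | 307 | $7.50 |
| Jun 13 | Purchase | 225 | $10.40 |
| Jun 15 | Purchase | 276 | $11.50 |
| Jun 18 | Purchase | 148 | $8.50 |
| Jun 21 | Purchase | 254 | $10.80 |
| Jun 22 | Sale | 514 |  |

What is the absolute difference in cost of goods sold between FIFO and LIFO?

FIFO COGS: 191 @ $6.25 + 307 @ $7.50 + 16 @ $10.40 = $3,662.65
LIFO COGS: 254 @ $10.80 + 148 @ $8.50 + 112 @ $11.50 = $5,289.20
Difference = |$3,662.65 − $5,289.20| = $1,626.55

$1,626.55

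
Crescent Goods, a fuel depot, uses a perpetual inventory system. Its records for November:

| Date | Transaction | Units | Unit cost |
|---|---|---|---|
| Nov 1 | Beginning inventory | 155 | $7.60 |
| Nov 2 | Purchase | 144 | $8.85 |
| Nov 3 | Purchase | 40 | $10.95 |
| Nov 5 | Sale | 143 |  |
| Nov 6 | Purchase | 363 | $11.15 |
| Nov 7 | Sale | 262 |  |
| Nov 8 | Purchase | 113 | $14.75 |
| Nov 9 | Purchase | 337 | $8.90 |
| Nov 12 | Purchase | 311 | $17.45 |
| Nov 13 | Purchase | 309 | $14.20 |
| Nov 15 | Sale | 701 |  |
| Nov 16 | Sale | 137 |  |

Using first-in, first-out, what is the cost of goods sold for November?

COGS = $13,191.85

Nov 5, 143 sold [FIFO — oldest first]: 143 @ $7.60 = $1,086.80
Nov 7, 262 sold [FIFO — oldest first]: 12 @ $7.60 + 144 @ $8.85 + 40 @ $10.95 + 66 @ $11.15 = $2,539.50
Nov 15, 701 sold [FIFO — oldest first]: 297 @ $11.15 + 113 @ $14.75 + 291 @ $8.90 = $7,568.20
Nov 16, 137 sold [FIFO — oldest first]: 46 @ $8.90 + 91 @ $17.45 = $1,997.35
Total COGS = $1,086.80 + $2,539.50 + $7,568.20 + $1,997.35 = $13,191.85
Ending inventory: 220 @ $17.45 + 309 @ $14.20 = $8,226.80
Check: goods available $21,418.65 = COGS $13,191.85 + ending $8,226.80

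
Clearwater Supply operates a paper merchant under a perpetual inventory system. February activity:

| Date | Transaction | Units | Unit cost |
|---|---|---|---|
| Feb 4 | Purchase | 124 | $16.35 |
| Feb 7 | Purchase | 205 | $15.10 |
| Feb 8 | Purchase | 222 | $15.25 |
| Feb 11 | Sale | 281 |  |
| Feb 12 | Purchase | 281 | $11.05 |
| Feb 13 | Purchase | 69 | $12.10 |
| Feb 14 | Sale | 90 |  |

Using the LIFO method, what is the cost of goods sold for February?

COGS = $5,343.35

Feb 11, 281 sold [LIFO — newest first]: 222 @ $15.25 + 59 @ $15.10 = $4,276.40
Feb 14, 90 sold [LIFO — newest first]: 69 @ $12.10 + 21 @ $11.05 = $1,066.95
Total COGS = $4,276.40 + $1,066.95 = $5,343.35
Ending inventory: 124 @ $16.35 + 146 @ $15.10 + 260 @ $11.05 = $7,105.00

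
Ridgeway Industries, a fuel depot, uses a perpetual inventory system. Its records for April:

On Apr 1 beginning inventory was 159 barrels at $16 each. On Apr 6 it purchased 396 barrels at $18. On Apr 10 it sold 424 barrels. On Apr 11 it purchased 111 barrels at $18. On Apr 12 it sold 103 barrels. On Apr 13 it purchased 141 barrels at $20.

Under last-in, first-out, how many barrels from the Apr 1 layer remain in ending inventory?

Apr 10, 424 sold [LIFO — newest first]: 396 @ $18 + 28 @ $16 = $7,576
Apr 12, 103 sold [LIFO — newest first]: 103 @ $18 = $1,854
Total COGS = $7,576 + $1,854 = $9,430
Ending inventory: 131 @ $16 + 8 @ $18 + 141 @ $20 = $5,060

131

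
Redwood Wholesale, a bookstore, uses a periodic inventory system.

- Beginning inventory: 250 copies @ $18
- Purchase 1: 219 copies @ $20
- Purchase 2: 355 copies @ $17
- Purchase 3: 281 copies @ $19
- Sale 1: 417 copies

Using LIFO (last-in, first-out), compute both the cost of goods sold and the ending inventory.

COGS = $7,651; ending inventory = $12,603

Sale 1 (417) [LIFO — newest first]: 281 @ $19 + 136 @ $17 = $7,651
Ending inventory: 250 @ $18 + 219 @ $20 + 219 @ $17 = $12,603
Check: goods available $20,254 = COGS $7,651 + ending $12,603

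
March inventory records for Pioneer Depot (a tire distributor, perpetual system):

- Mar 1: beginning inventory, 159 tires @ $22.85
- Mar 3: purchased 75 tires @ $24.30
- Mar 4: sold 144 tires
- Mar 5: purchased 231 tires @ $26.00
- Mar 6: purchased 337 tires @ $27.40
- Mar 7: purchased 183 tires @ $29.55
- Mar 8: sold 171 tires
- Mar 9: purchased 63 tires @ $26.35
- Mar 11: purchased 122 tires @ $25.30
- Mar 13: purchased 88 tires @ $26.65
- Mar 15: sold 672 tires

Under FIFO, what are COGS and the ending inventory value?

Mar 4, 144 sold [FIFO — oldest first]: 144 @ $22.85 = $3,290.40
Mar 8, 171 sold [FIFO — oldest first]: 15 @ $22.85 + 75 @ $24.30 + 81 @ $26.00 = $4,271.25
Mar 15, 672 sold [FIFO — oldest first]: 150 @ $26.00 + 337 @ $27.40 + 183 @ $29.55 + 2 @ $26.35 = $18,594.15
Total COGS = $3,290.40 + $4,271.25 + $18,594.15 = $26,155.80
Ending inventory: 61 @ $26.35 + 122 @ $25.30 + 88 @ $26.65 = $7,039.15
Check: goods available $33,194.95 = COGS $26,155.80 + ending $7,039.15

COGS = $26,155.80; ending inventory = $7,039.15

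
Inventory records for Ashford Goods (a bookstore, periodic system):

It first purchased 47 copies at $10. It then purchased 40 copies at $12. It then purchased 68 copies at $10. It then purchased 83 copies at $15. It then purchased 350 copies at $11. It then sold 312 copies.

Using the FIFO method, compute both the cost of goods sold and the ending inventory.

Sale 1 (312) [FIFO — oldest first]: 47 @ $10 + 40 @ $12 + 68 @ $10 + 83 @ $15 + 74 @ $11 = $3,689
Ending inventory: 276 @ $11 = $3,036

COGS = $3,689; ending inventory = $3,036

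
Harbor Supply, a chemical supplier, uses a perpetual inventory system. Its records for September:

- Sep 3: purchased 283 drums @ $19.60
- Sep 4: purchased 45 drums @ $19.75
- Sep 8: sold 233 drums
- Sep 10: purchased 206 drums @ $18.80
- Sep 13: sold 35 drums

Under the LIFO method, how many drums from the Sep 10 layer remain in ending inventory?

Sep 8, 233 sold [LIFO — newest first]: 45 @ $19.75 + 188 @ $19.60 = $4,573.55
Sep 13, 35 sold [LIFO — newest first]: 35 @ $18.80 = $658.00
Total COGS = $4,573.55 + $658.00 = $5,231.55
Ending inventory: 95 @ $19.60 + 171 @ $18.80 = $5,076.80
Check: goods available $10,308.35 = COGS $5,231.55 + ending $5,076.80

171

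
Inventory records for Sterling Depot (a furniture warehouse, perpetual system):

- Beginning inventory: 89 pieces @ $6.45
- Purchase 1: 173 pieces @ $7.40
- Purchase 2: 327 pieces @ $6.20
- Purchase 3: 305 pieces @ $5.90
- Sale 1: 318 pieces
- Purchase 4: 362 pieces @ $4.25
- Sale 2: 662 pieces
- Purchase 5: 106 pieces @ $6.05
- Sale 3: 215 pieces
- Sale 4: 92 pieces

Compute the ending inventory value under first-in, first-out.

Ending inventory = $453.75

Sale 1 (318) [FIFO — oldest first]: 89 @ $6.45 + 173 @ $7.40 + 56 @ $6.20 = $2,201.45
Sale 2 (662) [FIFO — oldest first]: 271 @ $6.20 + 305 @ $5.90 + 86 @ $4.25 = $3,845.20
Sale 3 (215) [FIFO — oldest first]: 215 @ $4.25 = $913.75
Sale 4 (92) [FIFO — oldest first]: 61 @ $4.25 + 31 @ $6.05 = $446.80
Total COGS = $2,201.45 + $3,845.20 + $913.75 + $446.80 = $7,407.20
Ending inventory: 75 @ $6.05 = $453.75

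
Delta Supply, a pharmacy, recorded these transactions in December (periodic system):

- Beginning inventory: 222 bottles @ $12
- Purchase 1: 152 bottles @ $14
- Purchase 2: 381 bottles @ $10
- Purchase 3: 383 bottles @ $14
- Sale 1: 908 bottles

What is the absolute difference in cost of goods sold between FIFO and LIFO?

FIFO COGS: 222 @ $12 + 152 @ $14 + 381 @ $10 + 153 @ $14 = $10,744
LIFO COGS: 383 @ $14 + 381 @ $10 + 144 @ $14 = $11,188
Difference = |$10,744 − $11,188| = $444

$444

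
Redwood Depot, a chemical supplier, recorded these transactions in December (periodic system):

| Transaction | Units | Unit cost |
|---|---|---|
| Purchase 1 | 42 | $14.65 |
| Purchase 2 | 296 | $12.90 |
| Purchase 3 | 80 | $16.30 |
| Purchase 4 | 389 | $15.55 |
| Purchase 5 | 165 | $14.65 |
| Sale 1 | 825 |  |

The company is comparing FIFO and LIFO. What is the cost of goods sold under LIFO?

COGS = $12,234.10

FIFO COGS: 42 @ $14.65 + 296 @ $12.90 + 80 @ $16.30 + 389 @ $15.55 + 18 @ $14.65 = $12,050.35
LIFO COGS: 165 @ $14.65 + 389 @ $15.55 + 80 @ $16.30 + 191 @ $12.90 = $12,234.10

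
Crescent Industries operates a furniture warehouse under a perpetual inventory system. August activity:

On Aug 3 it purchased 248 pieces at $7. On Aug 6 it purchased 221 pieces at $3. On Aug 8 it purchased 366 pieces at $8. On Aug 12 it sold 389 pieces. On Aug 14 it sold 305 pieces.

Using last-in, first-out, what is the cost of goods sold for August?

Aug 12, 389 sold [LIFO — newest first]: 366 @ $8 + 23 @ $3 = $2,997
Aug 14, 305 sold [LIFO — newest first]: 198 @ $3 + 107 @ $7 = $1,343
Total COGS = $2,997 + $1,343 = $4,340
Ending inventory: 141 @ $7 = $987

COGS = $4,340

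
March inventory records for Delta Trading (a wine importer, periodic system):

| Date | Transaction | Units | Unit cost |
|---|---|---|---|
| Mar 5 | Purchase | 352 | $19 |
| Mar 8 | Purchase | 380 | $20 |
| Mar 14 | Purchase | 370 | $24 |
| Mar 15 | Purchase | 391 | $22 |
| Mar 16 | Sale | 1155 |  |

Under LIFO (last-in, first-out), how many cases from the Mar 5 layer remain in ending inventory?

338

Mar 16, 1155 sold [LIFO — newest first]: 391 @ $22 + 370 @ $24 + 380 @ $20 + 14 @ $19 = $25,348
Ending inventory: 338 @ $19 = $6,422
Check: goods available $31,770 = COGS $25,348 + ending $6,422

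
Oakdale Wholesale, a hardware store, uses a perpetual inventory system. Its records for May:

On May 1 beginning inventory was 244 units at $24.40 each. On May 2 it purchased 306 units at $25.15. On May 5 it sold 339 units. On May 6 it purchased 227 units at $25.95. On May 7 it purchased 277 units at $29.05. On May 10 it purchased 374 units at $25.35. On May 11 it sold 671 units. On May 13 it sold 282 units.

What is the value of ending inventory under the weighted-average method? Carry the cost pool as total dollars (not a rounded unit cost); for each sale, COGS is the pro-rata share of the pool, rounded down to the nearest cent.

Ending inventory = $3,578.57

After May 1: 244 on hand, pool $5,953.60 (≈ $24.4000 each)
After May 2: 550 on hand, pool $13,649.50 (≈ $24.8173 each)
May 5, sell 339: 339/550 × $13,649.50 → $8,413.05
After May 6: 438 on hand, pool $11,127.10 (≈ $25.4043 each)
After May 7: 715 on hand, pool $19,173.95 (≈ $26.8167 each)
After May 10: 1089 on hand, pool $28,654.85 (≈ $26.3130 each)
May 11, sell 671: 671/1089 × $28,654.85 → $17,656.01
May 13, sell 282: 282/418 × $10,998.84 → $7,420.27
Total COGS = $8,413.05 + $17,656.01 + $7,420.27 = $33,489.33
Ending inventory (cost pool remaining) = $3,578.57
Check: goods available $37,067.90 = COGS $33,489.33 + ending $3,578.57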